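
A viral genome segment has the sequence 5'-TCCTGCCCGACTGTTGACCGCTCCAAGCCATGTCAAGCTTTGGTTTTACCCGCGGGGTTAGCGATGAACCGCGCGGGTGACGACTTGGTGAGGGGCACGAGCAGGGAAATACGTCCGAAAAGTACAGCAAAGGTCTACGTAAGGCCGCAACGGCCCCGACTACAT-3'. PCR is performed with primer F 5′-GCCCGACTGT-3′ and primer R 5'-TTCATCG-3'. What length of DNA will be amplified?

64 bp

Scanning the template, GCCCGACTGT occurs at positions 5–14; this primer anneals to the bottom strand there with its 3' end pointing downstream.
Taking the reverse complement of TTCATCG gives CGATGAA, found at positions 62–68 on the template; the primer anneals here to the top strand with its 3' end pointing upstream.
Amplicon spans positions 5–68: 64 bp.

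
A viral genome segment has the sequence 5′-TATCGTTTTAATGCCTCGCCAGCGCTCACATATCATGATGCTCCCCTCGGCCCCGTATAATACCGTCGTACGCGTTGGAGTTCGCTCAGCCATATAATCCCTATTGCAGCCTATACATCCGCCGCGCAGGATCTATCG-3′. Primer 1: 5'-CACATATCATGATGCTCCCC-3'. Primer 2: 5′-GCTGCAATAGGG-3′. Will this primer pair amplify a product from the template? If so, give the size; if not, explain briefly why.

Primer 1 (CACATATCATGATGCTCCCC) matches the top strand at positions 27–46; it acts as a forward primer.
Primer 2's reverse complement is CCCTATTGCAGC, matching the top strand at positions 99–110; it acts as a reverse primer.
The 3' ends face each other across positions 27–110, giving an 84 bp product.

Yes — an 84 bp product.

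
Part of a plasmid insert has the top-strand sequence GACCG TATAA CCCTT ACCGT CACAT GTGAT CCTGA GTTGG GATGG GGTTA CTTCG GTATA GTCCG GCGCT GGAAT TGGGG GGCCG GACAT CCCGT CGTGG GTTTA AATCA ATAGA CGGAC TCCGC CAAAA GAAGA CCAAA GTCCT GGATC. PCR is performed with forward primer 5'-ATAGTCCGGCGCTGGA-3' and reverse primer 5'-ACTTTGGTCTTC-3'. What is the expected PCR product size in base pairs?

Forward primer ATAGTCCGGCGCTGGA is found on the top strand at positions 58–73.
Reverse complement of the reverse primer: GAAGACCAAAGT. This occurs on the top strand at positions 131–142.
Product length = (reverse-primer end) − (forward-primer start) + 1 = 142 − 58 + 1 = 85 bp.

85 bp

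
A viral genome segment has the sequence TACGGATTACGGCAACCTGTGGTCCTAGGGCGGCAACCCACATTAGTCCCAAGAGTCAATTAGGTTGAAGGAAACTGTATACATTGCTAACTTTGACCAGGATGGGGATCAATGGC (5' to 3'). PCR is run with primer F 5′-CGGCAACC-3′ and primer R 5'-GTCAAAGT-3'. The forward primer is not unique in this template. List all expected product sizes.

The forward primer CGGCAACC matches the top strand at positions 10–17, 31–38.
The reverse primer's reverse complement is ACTTTGAC, matching at positions 90–97.
Each forward site pairs with the reverse site to give a product ending at position 97: sizes 88, 67 bp.

88 bp, 67 bp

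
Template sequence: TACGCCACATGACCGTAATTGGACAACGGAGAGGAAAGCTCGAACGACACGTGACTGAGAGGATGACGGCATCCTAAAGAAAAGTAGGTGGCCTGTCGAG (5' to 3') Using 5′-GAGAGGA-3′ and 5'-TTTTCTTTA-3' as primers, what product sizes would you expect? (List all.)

The forward primer GAGAGGA matches the top strand at positions 29–35, 57–63.
The reverse primer's reverse complement is TAAAGAAAA, matching at positions 75–83.
Each forward site pairs with the reverse site to give a product ending at position 83: sizes 55, 27 bp.

55 bp, 27 bp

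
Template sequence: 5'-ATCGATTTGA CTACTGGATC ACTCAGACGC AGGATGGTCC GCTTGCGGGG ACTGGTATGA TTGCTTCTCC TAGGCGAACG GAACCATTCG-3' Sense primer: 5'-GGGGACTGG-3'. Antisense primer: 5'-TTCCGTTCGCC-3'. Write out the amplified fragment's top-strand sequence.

The forward primer matches the template at positions 47–55.
Taking the reverse complement of TTCCGTTCGCC gives GGCGAACGGAA, found at positions 73–83 on the template; the primer anneals here to the top strand with its 3' end pointing upstream.
The product is the template from position 47 through 83 (37 bp).

5'-GGGGACTGGTATGATTGCTTCTCCTAGGCGAACGGAA-3'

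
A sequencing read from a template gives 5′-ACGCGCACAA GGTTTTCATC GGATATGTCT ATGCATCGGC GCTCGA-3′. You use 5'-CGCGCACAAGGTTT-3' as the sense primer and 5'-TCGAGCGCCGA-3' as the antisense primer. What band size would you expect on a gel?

The forward primer matches the template at positions 2–15.
Reverse complement of the reverse primer: TCGGCGCTCGA. This occurs on the top strand at positions 36–46.
The product runs from position 2 to position 46, so its length is 46 − 2 + 1 = 45 bp.

45 bp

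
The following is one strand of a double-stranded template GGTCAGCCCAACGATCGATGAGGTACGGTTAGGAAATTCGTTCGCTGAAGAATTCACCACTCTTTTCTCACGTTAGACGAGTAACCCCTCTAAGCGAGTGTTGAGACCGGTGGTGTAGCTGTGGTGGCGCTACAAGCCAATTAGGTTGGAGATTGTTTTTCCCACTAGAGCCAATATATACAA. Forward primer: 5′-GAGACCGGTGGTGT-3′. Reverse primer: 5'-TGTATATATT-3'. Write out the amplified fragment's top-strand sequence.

The forward primer matches the template at positions 103–116.
Taking the reverse complement of TGTATATATT gives AATATATACA, found at positions 173–182 on the template; the primer anneals here to the top strand with its 3' end pointing upstream.
The product is the template from position 103 through 182 (80 bp).

5'-GAGACCGGTGGTGTAGCTGTGGTGGCGCTACAAGCCAATTAGGTTGGAGATTGTTTTTCCCACTAGAGCCAATATATACA-3'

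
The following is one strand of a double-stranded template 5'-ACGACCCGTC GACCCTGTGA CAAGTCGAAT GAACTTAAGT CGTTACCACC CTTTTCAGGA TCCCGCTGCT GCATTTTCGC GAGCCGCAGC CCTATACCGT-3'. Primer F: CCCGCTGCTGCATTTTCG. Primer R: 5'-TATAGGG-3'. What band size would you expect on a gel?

35 bp

The forward primer matches the template at positions 62–79.
The reverse primer's reverse complement is CCCTATA, which matches the template at positions 90–96.
The product runs from position 62 to position 96, so its length is 96 − 62 + 1 = 35 bp.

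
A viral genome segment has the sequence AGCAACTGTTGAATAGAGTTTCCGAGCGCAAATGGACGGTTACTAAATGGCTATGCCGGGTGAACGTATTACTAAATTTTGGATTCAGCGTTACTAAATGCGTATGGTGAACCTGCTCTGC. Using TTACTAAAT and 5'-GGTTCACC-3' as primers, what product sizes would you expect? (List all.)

The forward primer TTACTAAAT matches the top strand at positions 40–48, 69–77, 91–99.
The reverse primer's reverse complement is GGTGAACC, matching at positions 106–113.
Each forward site pairs with the reverse site to give a product ending at position 113: sizes 74, 45, 23 bp.

74 bp, 45 bp, 23 bp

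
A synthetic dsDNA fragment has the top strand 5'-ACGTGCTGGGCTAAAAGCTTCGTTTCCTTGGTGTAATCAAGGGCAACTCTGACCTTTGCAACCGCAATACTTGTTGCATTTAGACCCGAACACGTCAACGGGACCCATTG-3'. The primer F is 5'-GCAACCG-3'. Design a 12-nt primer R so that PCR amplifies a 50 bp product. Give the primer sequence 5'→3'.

The forward primer binds at positions 58–64, so a 50 bp product ends at position 58 + 50 − 1 = 107.
The reverse primer anneals to the top strand over positions 96–107, i.e. to CAACGGGACCCA.
Its sequence written 5'→3' is the reverse complement: TGGGTCCCGTTG.

5'-TGGGTCCCGTTG-3'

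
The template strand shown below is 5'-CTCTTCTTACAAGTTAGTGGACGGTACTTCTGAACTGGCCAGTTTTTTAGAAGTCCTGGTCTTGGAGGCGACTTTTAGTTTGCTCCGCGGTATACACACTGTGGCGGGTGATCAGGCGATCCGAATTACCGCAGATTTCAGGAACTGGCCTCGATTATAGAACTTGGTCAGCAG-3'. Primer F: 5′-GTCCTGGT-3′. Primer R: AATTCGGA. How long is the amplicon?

75 bp

The forward primer matches the template at positions 53–60.
The reverse primer's reverse complement is TCCGAATT, which matches the template at positions 120–127.
The product runs from position 53 to position 127, so its length is 127 − 53 + 1 = 75 bp.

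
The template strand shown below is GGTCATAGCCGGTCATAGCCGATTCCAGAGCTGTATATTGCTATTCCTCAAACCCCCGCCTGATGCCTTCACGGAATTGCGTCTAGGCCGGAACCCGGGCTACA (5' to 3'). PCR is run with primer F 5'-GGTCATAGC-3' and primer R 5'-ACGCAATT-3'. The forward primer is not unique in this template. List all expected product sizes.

The forward primer GGTCATAGC matches the top strand at positions 1–9, 11–19.
The reverse primer's reverse complement is AATTGCGT, matching at positions 75–82.
Each forward site pairs with the reverse site to give a product ending at position 82: sizes 82, 72 bp.

82 bp, 72 bp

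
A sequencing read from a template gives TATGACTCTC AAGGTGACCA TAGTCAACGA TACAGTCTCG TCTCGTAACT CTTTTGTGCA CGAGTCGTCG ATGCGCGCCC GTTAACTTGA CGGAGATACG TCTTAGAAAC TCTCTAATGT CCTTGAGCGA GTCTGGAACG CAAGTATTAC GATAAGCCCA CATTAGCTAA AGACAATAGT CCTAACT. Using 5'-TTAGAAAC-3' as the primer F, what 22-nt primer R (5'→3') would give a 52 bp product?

5'-TATCGTAATACTTGCGTTCCAG-3'

The forward primer binds at positions 103–110, so a 52 bp product ends at position 103 + 52 − 1 = 154.
The reverse primer anneals to the top strand over positions 133–154, i.e. to CTGGAACGCAAGTATTACGATA.
Its sequence written 5'→3' is the reverse complement: TATCGTAATACTTGCGTTCCAG.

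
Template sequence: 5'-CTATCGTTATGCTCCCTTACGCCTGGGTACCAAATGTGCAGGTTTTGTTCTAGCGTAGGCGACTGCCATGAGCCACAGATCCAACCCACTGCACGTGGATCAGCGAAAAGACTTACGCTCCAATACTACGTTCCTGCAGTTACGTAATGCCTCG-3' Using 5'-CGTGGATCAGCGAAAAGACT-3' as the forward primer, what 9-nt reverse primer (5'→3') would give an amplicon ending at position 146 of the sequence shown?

The forward primer binds at positions 94–113; the product's 3' end on the top strand is position 146.
The reverse primer anneals to the top strand over positions 138–146, i.e. to AGTTACGTA.
Its sequence written 5'→3' is the reverse complement: TACGTAACT.

5'-TACGTAACT-3'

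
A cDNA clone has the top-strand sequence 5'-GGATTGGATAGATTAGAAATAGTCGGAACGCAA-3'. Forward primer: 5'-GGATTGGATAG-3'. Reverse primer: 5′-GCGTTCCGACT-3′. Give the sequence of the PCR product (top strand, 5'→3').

5'-GGATTGGATAGATTAGAAATAGTCGGAACGC-3'

Forward primer GGATTGGATAG is found on the top strand at positions 1–11.
Taking the reverse complement of GCGTTCCGACT gives AGTCGGAACGC, found at positions 21–31 on the template; the primer anneals here to the top strand with its 3' end pointing upstream.
The product is the template from position 1 through 31 (31 bp).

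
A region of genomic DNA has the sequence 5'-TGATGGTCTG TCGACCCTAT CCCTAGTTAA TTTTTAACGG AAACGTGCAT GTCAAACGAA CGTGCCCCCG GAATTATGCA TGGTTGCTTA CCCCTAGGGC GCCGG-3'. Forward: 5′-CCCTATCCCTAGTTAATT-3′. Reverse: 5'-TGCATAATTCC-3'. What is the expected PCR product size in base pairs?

66 bp

Forward primer CCCTATCCCTAGTTAATT is found on the top strand at positions 15–32.
The reverse primer's reverse complement is GGAATTATGCA, which matches the template at positions 70–80.
The product runs from position 15 to position 80, so its length is 80 − 15 + 1 = 66 bp.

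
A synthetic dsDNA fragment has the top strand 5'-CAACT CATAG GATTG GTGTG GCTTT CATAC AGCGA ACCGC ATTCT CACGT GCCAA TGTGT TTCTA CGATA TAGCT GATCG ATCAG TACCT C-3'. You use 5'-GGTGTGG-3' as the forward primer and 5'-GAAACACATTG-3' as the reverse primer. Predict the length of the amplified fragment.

49 bp

Scanning the template, GGTGTGG occurs at positions 15–21; this primer anneals to the bottom strand there with its 3' end pointing downstream.
Reverse complement of the reverse primer: CAATGTGTTTC. This occurs on the top strand at positions 53–63.
Product length = (reverse-primer end) − (forward-primer start) + 1 = 63 − 15 + 1 = 49 bp.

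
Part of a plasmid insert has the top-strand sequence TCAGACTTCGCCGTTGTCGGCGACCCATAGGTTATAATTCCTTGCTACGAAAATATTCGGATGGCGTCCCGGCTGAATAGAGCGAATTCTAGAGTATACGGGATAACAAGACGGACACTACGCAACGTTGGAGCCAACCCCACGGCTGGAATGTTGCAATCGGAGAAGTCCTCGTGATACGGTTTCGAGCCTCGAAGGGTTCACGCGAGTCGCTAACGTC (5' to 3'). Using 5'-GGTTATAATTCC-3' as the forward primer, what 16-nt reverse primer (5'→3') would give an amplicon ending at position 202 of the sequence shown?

The forward primer binds at positions 30–41; the product's 3' end on the top strand is position 202.
The reverse primer anneals to the top strand over positions 187–202, i.e. to GAGCCTCGAAGGGTTC.
Its sequence written 5'→3' is the reverse complement: GAACCCTTCGAGGCTC.

5'-GAACCCTTCGAGGCTC-3'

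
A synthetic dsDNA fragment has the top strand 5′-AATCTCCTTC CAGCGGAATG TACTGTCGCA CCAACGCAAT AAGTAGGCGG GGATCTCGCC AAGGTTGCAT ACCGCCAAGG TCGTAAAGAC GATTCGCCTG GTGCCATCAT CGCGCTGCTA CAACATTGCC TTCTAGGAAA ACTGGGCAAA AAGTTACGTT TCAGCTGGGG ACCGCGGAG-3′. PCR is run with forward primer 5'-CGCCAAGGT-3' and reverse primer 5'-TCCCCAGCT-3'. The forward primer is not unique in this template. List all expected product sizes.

The forward primer CGCCAAGGT matches the top strand at positions 57–65, 73–81.
The reverse primer's reverse complement is AGCTGGGGA, matching at positions 163–171.
Each forward site pairs with the reverse site to give a product ending at position 171: sizes 115, 99 bp.

115 bp, 99 bp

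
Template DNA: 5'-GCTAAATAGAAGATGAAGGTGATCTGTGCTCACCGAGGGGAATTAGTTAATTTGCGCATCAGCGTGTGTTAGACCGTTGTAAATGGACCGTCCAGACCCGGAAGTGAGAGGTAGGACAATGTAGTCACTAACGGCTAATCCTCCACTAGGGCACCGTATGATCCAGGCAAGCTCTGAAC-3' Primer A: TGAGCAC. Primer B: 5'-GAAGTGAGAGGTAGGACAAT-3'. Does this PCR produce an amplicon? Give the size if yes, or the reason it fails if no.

No product — the primers' 3' ends point away from each other.

Primer A (TGAGCAC) has reverse complement GTGCTCA, which matches the top strand at positions 26–32; primer A anneals to the top strand there with its 3' end pointing upstream toward position 26.
Primer B (GAAGTGAGAGGTAGGACAAT) matches the top strand directly at positions 101–120; it anneals to the bottom strand with its 3' end pointing downstream toward position 120.
The 3' ends diverge (primer A extends toward position 1, primer B toward position 179), so the primers never converge on a shared product.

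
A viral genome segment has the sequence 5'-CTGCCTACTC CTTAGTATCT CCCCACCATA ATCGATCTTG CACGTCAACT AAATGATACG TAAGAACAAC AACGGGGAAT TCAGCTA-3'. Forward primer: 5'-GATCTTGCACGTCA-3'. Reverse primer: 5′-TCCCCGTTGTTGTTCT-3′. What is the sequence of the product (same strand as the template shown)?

Forward primer GATCTTGCACGTCA is found on the top strand at positions 34–47.
The reverse primer's reverse complement is AGAACAACAACGGGGA, which matches the template at positions 63–78.
The product is the template from position 34 through 78 (45 bp).

5'-GATCTTGCACGTCAACTAAATGATACGTAAGAACAACAACGGGGA-3'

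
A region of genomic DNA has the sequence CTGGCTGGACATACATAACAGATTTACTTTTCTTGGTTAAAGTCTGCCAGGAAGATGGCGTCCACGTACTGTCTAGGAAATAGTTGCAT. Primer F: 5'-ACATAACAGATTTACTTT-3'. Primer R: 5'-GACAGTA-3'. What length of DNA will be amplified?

61 bp

The forward primer matches the template at positions 13–30.
Reverse complement of the reverse primer: TACTGTC. This occurs on the top strand at positions 67–73.
Product length = (reverse-primer end) − (forward-primer start) + 1 = 73 − 13 + 1 = 61 bp.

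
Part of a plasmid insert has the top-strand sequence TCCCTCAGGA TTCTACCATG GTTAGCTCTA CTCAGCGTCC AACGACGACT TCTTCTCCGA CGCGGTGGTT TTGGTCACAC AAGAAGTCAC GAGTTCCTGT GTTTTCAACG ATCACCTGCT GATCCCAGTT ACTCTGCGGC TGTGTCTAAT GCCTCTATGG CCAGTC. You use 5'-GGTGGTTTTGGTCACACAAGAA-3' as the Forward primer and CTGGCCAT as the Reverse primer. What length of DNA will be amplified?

Forward primer GGTGGTTTTGGTCACACAAGAA is found on the top strand at positions 64–85.
Reverse complement of the reverse primer: ATGGCCAG. This occurs on the top strand at positions 157–164.
Product length = (reverse-primer end) − (forward-primer start) + 1 = 164 − 64 + 1 = 101 bp.

101 bp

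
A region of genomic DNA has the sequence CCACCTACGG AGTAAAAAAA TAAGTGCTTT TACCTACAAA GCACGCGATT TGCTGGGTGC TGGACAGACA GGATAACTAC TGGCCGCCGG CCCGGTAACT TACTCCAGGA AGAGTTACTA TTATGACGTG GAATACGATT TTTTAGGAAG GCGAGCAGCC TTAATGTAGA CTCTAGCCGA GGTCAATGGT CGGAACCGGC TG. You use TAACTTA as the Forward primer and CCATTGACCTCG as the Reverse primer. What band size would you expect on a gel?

94 bp

Forward primer TAACTTA is found on the top strand at positions 96–102.
Reverse complement of the reverse primer: CGAGGTCAATGG. This occurs on the top strand at positions 178–189.
Product length = (reverse-primer end) − (forward-primer start) + 1 = 189 − 96 + 1 = 94 bp.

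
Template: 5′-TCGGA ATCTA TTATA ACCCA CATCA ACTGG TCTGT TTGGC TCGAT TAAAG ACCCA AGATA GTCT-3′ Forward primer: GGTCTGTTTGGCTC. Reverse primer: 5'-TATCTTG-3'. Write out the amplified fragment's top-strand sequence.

5'-GGTCTGTTTGGCTCGATTAAAGACCCAAGATA-3'

The forward primer matches the template at positions 29–42.
Reverse complement of the reverse primer: CAAGATA. This occurs on the top strand at positions 54–60.
The product is the template from position 29 through 60 (32 bp).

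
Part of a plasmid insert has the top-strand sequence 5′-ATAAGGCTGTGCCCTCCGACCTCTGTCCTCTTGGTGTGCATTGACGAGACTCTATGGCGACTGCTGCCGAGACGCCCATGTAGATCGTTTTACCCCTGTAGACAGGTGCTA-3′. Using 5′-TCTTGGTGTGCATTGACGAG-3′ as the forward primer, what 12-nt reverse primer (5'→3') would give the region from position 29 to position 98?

5'-CAGGGGTAAAAC-3'

The product's 3' end on the top strand is position 98.
The reverse primer anneals to the top strand over positions 87–98, i.e. to GTTTTACCCCTG.
Its sequence written 5'→3' is the reverse complement: CAGGGGTAAAAC.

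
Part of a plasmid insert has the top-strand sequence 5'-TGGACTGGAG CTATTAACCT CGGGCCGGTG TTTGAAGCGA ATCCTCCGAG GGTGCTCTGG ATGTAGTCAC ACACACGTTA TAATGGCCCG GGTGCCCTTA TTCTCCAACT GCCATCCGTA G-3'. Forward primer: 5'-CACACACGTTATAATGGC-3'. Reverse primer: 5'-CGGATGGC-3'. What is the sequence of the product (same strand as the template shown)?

The forward primer matches the template at positions 70–87.
The reverse primer's reverse complement is GCCATCCG, which matches the template at positions 111–118.
The product is the template from position 70 through 118 (49 bp).

5'-CACACACGTTATAATGGCCCGGGTGCCCTTATTCTCCAACTGCCATCCG-3'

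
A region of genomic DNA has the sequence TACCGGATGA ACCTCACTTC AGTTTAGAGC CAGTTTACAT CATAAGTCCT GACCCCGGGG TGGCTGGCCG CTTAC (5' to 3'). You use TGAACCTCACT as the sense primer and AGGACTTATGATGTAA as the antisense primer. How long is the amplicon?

43 bp

Scanning the template, TGAACCTCACT occurs at positions 8–18; this primer anneals to the bottom strand there with its 3' end pointing downstream.
Taking the reverse complement of AGGACTTATGATGTAA gives TTACATCATAAGTCCT, found at positions 35–50 on the template; the primer anneals here to the top strand with its 3' end pointing upstream.
Amplicon spans positions 8–50: 43 bp.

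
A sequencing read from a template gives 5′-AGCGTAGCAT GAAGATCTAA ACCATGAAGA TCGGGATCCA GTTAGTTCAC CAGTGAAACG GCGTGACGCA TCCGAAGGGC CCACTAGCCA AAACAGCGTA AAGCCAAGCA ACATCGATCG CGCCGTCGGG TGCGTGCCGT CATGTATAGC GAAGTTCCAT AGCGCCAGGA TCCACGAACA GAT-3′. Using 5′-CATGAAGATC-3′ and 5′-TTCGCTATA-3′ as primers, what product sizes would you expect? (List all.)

146 bp, 131 bp

The forward primer CATGAAGATC matches the top strand at positions 8–17, 23–32.
The reverse primer's reverse complement is TATAGCGAA, matching at positions 145–153.
Each forward site pairs with the reverse site to give a product ending at position 153: sizes 146, 131 bp.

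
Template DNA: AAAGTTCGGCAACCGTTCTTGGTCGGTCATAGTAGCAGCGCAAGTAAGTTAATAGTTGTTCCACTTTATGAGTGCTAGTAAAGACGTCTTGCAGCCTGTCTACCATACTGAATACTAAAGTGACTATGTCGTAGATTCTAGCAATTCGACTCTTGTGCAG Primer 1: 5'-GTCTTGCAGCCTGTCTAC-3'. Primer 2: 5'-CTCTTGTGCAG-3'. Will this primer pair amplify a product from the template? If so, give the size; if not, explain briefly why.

No product — both primers anneal to the same strand and extend in the same direction.

Primer 1 (GTCTTGCAGCCTGTCTAC) matches the top strand at positions 86–103 (3' end points downstream).
Primer 2 (CTCTTGTGCAG) also matches the top strand directly, at positions 150–160 — its reverse complement CTGCACAAGAG is not present.
Both primers anneal to the bottom strand with 3' ends pointing the same way, so neither can prime synthesis back toward the other.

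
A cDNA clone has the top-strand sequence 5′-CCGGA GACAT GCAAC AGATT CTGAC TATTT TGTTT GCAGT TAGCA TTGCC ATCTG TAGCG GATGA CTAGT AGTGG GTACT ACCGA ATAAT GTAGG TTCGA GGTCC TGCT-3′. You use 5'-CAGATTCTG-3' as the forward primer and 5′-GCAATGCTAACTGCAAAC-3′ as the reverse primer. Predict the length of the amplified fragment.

The forward primer matches the template at positions 15–23.
The reverse primer's reverse complement is GTTTGCAGTTAGCATTGC, which matches the template at positions 32–49.
Amplicon spans positions 15–49: 35 bp.

35 bp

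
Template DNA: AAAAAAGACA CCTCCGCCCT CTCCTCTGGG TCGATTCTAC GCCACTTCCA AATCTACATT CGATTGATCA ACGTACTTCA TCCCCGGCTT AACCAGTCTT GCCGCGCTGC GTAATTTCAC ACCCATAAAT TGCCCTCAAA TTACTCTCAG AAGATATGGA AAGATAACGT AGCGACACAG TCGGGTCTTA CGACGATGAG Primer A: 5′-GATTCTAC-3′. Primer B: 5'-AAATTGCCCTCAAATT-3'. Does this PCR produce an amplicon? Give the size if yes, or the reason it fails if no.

Primer A (GATTCTAC) matches the top strand at positions 33–40 (3' end points downstream).
Primer B (AAATTGCCCTCAAATT) also matches the top strand directly, at positions 127–142 — its reverse complement AATTTGAGGGCAATTT is not present.
Both primers anneal to the bottom strand with 3' ends pointing the same way, so neither can prime synthesis back toward the other.

No product — both primers anneal to the same strand and extend in the same direction.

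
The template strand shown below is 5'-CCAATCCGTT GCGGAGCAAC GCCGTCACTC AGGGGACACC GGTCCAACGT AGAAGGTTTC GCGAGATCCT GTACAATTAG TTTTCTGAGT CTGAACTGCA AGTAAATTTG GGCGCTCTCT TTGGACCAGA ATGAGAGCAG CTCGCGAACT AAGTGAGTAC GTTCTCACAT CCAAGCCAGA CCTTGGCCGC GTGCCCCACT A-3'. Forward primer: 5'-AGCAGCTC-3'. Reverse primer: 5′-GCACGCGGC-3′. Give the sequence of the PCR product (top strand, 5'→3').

Scanning the template, AGCAGCTC occurs at positions 136–143; this primer anneals to the bottom strand there with its 3' end pointing downstream.
Taking the reverse complement of GCACGCGGC gives GCCGCGTGC, found at positions 186–194 on the template; the primer anneals here to the top strand with its 3' end pointing upstream.
The product is the template from position 136 through 194 (59 bp).

5'-AGCAGCTCGCGAACTAAGTGAGTACGTTCTCACATCCAAGCCAGACCTTGGCCGCGTGC-3'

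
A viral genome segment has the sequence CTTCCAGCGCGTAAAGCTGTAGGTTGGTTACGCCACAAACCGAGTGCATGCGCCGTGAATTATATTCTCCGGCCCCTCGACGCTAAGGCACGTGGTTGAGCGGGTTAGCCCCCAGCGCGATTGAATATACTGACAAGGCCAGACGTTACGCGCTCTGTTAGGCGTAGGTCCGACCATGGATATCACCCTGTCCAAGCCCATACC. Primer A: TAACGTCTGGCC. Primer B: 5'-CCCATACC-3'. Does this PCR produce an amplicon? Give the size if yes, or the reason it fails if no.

No product — the primers' 3' ends point away from each other.

Primer A (TAACGTCTGGCC) has reverse complement GGCCAGACGTTA, which matches the top strand at positions 137–148; primer A anneals to the top strand there with its 3' end pointing upstream toward position 137.
Primer B (CCCATACC) matches the top strand directly at positions 197–204; it anneals to the bottom strand with its 3' end pointing downstream toward position 204.
The 3' ends diverge (primer A extends toward position 1, primer B toward position 204), so the primers never converge on a shared product.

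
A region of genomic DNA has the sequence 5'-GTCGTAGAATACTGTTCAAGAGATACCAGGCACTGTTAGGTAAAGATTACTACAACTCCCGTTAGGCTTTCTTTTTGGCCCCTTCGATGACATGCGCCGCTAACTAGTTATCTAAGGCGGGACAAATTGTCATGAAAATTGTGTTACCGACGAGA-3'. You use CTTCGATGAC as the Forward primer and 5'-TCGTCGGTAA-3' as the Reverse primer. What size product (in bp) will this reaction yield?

Forward primer CTTCGATGAC is found on the top strand at positions 82–91.
Reverse complement of the reverse primer: TTACCGACGA. This occurs on the top strand at positions 144–153.
The product runs from position 82 to position 153, so its length is 153 − 82 + 1 = 72 bp.

72 bp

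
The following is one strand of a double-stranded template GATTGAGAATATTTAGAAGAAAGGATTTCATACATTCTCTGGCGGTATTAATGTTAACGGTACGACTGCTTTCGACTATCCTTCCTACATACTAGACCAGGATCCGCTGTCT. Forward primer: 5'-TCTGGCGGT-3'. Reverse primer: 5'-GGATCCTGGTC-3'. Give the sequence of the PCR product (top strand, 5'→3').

Forward primer TCTGGCGGT is found on the top strand at positions 38–46.
The reverse primer's reverse complement is GACCAGGATCC, which matches the template at positions 95–105.
The product is the template from position 38 through 105 (68 bp).

5'-TCTGGCGGTATTAATGTTAACGGTACGACTGCTTTCGACTATCCTTCCTACATACTAGACCAGGATCC-3'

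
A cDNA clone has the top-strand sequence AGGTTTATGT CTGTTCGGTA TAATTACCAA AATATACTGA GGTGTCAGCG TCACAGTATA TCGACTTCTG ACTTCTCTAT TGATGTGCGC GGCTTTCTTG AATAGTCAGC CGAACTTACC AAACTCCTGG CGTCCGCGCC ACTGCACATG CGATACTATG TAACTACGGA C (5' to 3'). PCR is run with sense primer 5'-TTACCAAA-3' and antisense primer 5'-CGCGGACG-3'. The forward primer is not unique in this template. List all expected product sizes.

115 bp, 23 bp

The forward primer TTACCAAA matches the top strand at positions 24–31, 116–123.
The reverse primer's reverse complement is CGTCCGCG, matching at positions 131–138.
Each forward site pairs with the reverse site to give a product ending at position 138: sizes 115, 23 bp.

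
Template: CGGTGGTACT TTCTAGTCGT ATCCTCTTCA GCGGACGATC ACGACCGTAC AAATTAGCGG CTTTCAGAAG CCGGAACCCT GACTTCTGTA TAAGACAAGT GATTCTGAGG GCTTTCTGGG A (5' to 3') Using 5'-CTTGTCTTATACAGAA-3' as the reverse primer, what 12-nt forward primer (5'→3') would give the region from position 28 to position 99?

5'-TCAGCGGACGAT-3'

The reverse primer's reverse complement TTCTGTATAAGACAAG matches the template at positions 84–99; the product starts at position 28.
The forward primer is identical to the top strand over positions 28–39: TCAGCGGACGAT.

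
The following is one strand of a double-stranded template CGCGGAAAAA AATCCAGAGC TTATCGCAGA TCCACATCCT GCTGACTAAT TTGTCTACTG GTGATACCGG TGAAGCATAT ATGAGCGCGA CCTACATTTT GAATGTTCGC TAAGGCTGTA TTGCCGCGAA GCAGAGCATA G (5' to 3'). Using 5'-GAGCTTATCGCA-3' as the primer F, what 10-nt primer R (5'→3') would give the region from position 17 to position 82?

5'-ATATATGCTT-3'

The product's 3' end on the top strand is position 82.
The reverse primer anneals to the top strand over positions 73–82, i.e. to AAGCATATAT.
Its sequence written 5'→3' is the reverse complement: ATATATGCTT.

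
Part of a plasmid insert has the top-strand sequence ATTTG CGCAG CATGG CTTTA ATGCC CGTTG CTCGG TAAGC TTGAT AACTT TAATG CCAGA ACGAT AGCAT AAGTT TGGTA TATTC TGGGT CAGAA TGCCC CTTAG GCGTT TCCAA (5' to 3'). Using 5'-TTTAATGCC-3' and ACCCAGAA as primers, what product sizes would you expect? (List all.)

74 bp, 42 bp

The forward primer TTTAATGCC matches the top strand at positions 17–25, 49–57.
The reverse primer's reverse complement is TTCTGGGT, matching at positions 83–90.
Each forward site pairs with the reverse site to give a product ending at position 90: sizes 74, 42 bp.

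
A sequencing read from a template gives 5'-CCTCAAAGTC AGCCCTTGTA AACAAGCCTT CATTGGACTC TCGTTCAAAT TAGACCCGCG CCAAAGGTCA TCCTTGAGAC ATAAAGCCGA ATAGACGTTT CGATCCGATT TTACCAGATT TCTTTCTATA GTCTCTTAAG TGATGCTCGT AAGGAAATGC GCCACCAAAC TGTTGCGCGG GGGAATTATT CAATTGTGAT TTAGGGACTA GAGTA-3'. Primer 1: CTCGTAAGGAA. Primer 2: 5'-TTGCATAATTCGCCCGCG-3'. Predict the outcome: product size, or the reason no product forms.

Primer 2 (TTGCATAATTCGCCCGCG) does not match the top strand, and its reverse complement CGCGGGCGAATTATGCAA does not match either.
With no annealing site for primer 2, no amplification occurs.

No product — primer 2 has no binding site in the template.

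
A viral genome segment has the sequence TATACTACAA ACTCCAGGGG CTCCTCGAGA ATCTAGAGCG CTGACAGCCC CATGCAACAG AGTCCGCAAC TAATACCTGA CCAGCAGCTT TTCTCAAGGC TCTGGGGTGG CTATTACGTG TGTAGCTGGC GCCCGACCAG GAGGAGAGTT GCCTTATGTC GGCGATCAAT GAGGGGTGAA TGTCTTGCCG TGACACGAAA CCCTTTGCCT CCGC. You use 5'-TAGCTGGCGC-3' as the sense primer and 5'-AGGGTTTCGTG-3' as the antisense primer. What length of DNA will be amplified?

82 bp

Forward primer TAGCTGGCGC is found on the top strand at positions 123–132.
The reverse primer's reverse complement is CACGAAACCCT, which matches the template at positions 194–204.
The product runs from position 123 to position 204, so its length is 204 − 123 + 1 = 82 bp.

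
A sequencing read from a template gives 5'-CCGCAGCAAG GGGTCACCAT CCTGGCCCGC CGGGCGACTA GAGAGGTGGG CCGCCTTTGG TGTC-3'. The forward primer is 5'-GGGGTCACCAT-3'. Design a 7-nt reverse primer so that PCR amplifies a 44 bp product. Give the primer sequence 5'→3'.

The forward primer binds at positions 10–20, so a 44 bp product ends at position 10 + 44 − 1 = 53.
The reverse primer anneals to the top strand over positions 47–53, i.e. to TGGGCCG.
Its sequence written 5'→3' is the reverse complement: CGGCCCA.

5'-CGGCCCA-3'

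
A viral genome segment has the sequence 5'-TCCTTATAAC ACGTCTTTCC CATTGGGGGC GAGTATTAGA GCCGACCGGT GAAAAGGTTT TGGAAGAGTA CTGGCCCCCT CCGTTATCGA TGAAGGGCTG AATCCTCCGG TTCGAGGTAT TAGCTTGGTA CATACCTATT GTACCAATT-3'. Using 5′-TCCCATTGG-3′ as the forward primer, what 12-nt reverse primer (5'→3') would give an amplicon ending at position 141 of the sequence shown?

5'-CAATAGGTATGT-3'

The forward primer binds at positions 18–26; the product's 3' end on the top strand is position 141.
The reverse primer anneals to the top strand over positions 130–141, i.e. to ACATACCTATTG.
Its sequence written 5'→3' is the reverse complement: CAATAGGTATGT.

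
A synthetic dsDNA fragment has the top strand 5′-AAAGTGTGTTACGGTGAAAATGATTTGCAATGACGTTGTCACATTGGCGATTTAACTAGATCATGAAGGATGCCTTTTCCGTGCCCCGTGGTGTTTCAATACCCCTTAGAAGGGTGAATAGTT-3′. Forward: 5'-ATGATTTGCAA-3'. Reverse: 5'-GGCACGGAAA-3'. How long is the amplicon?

66 bp

Scanning the template, ATGATTTGCAA occurs at positions 20–30; this primer anneals to the bottom strand there with its 3' end pointing downstream.
The reverse primer's reverse complement is TTTCCGTGCC, which matches the template at positions 76–85.
Product length = (reverse-primer end) − (forward-primer start) + 1 = 85 − 20 + 1 = 66 bp.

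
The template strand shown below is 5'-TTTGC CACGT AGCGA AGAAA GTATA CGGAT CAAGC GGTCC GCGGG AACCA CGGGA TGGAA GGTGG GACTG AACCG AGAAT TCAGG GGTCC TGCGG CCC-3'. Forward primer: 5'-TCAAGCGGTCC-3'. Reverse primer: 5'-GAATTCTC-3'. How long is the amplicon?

The forward primer matches the template at positions 30–40.
The reverse primer's reverse complement is GAGAATTC, which matches the template at positions 75–82.
The product runs from position 30 to position 82, so its length is 82 − 30 + 1 = 53 bp.

53 bp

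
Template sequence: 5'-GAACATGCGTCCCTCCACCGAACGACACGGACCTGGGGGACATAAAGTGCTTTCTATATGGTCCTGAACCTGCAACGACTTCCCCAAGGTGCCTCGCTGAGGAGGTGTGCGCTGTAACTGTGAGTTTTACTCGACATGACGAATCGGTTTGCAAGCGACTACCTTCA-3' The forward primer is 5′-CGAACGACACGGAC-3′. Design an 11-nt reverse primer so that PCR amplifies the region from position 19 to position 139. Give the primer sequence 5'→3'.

5'-TCATGTCGAGT-3'

The product's 3' end on the top strand is position 139.
The reverse primer anneals to the top strand over positions 129–139, i.e. to ACTCGACATGA.
Its sequence written 5'→3' is the reverse complement: TCATGTCGAGT.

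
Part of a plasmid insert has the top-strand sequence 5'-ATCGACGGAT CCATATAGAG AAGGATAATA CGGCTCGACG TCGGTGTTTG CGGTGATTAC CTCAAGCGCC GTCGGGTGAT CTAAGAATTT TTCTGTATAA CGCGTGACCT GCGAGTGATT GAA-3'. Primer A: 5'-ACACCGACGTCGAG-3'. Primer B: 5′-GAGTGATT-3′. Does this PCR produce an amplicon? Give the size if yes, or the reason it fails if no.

Primer A (ACACCGACGTCGAG) has reverse complement CTCGACGTCGGTGT, which matches the top strand at positions 34–47; primer A anneals to the top strand there with its 3' end pointing upstream toward position 34.
Primer B (GAGTGATT) matches the top strand directly at positions 113–120; it anneals to the bottom strand with its 3' end pointing downstream toward position 120.
The 3' ends diverge (primer A extends toward position 1, primer B toward position 123), so the primers never converge on a shared product.

No product — the primers' 3' ends point away from each other.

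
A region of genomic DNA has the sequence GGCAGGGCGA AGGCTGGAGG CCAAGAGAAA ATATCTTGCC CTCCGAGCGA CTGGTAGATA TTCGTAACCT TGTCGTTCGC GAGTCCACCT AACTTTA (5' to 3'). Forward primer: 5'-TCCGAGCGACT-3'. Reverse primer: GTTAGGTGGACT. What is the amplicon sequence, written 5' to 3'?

5'-TCCGAGCGACTGGTAGATATTCGTAACCTTGTCGTTCGCGAGTCCACCTAAC-3'

The forward primer matches the template at positions 42–52.
Reverse complement of the reverse primer: AGTCCACCTAAC. This occurs on the top strand at positions 82–93.
The product is the template from position 42 through 93 (52 bp).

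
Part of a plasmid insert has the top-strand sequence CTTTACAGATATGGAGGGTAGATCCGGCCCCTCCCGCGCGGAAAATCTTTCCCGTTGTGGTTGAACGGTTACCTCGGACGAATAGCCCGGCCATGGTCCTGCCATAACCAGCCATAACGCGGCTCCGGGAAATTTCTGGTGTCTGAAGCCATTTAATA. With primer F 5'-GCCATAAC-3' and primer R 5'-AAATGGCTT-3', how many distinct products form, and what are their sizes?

The forward primer GCCATAAC matches the top strand at positions 101–108, 111–118.
The reverse primer's reverse complement is AAGCCATTT, matching at positions 146–154.
Each forward site pairs with the reverse site to give a product ending at position 154: sizes 54, 44 bp.

Two products: 54 bp, 44 bp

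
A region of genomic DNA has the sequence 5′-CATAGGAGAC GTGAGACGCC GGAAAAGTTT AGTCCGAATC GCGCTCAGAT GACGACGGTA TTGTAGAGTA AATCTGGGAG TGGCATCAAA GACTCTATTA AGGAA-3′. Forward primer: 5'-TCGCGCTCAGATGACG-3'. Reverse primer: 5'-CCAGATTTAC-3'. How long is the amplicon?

The forward primer matches the template at positions 39–54.
The reverse primer's reverse complement is GTAAATCTGG, which matches the template at positions 68–77.
Amplicon spans positions 39–77: 39 bp.

39 bp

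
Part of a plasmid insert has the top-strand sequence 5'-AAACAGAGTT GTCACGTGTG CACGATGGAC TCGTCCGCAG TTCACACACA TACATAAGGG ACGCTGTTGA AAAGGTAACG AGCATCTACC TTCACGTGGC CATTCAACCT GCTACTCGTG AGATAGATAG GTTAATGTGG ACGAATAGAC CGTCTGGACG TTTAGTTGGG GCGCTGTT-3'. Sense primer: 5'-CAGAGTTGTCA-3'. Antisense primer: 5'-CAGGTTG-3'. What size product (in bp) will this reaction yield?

108 bp

Forward primer CAGAGTTGTCA is found on the top strand at positions 4–14.
Taking the reverse complement of CAGGTTG gives CAACCTG, found at positions 105–111 on the template; the primer anneals here to the top strand with its 3' end pointing upstream.
Product length = (reverse-primer end) − (forward-primer start) + 1 = 111 − 4 + 1 = 108 bp.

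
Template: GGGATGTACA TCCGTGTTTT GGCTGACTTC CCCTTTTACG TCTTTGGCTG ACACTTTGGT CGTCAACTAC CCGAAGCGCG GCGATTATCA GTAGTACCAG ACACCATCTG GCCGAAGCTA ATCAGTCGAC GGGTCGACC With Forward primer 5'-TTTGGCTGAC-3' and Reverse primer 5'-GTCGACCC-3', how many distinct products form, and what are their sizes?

The forward primer TTTGGCTGAC matches the top strand at positions 18–27, 43–52.
The reverse primer's reverse complement is GGGTCGAC, matching at positions 131–138.
Each forward site pairs with the reverse site to give a product ending at position 138: sizes 121, 96 bp.

Two products: 121 bp, 96 bp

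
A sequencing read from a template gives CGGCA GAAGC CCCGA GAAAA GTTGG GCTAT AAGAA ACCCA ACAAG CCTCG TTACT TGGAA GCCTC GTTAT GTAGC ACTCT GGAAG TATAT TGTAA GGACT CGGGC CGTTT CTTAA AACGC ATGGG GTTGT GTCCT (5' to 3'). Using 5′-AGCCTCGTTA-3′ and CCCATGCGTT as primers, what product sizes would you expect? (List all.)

82 bp, 66 bp

The forward primer AGCCTCGTTA matches the top strand at positions 44–53, 60–69.
The reverse primer's reverse complement is AACGCATGGG, matching at positions 116–125.
Each forward site pairs with the reverse site to give a product ending at position 125: sizes 82, 66 bp.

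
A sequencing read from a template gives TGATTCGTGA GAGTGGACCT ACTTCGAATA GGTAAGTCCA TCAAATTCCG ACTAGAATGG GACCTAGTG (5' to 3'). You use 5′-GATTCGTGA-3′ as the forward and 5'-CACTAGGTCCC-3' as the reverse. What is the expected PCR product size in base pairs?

Forward primer GATTCGTGA is found on the top strand at positions 2–10.
Reverse complement of the reverse primer: GGGACCTAGTG. This occurs on the top strand at positions 59–69.
Product length = (reverse-primer end) − (forward-primer start) + 1 = 69 − 2 + 1 = 68 bp.

68 bp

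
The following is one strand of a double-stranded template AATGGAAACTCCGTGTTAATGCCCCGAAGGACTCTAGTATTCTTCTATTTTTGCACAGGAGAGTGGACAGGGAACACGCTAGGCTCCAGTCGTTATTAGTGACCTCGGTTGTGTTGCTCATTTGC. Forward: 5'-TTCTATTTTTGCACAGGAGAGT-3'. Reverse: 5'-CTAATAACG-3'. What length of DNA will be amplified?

57 bp

Scanning the template, TTCTATTTTTGCACAGGAGAGT occurs at positions 43–64; this primer anneals to the bottom strand there with its 3' end pointing downstream.
Reverse complement of the reverse primer: CGTTATTAG. This occurs on the top strand at positions 91–99.
Amplicon spans positions 43–99: 57 bp.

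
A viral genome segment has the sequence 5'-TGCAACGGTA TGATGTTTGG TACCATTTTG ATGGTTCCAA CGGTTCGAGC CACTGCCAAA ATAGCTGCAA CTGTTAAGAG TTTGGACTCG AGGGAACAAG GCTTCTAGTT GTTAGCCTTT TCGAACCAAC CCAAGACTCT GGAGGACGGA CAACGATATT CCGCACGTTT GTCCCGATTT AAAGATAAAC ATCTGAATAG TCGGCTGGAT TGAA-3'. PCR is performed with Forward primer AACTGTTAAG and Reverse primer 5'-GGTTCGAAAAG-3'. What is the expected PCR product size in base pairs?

Forward primer AACTGTTAAG is found on the top strand at positions 69–78.
Taking the reverse complement of GGTTCGAAAAG gives CTTTTCGAACC, found at positions 117–127 on the template; the primer anneals here to the top strand with its 3' end pointing upstream.
Product length = (reverse-primer end) − (forward-primer start) + 1 = 127 − 69 + 1 = 59 bp.

59 bp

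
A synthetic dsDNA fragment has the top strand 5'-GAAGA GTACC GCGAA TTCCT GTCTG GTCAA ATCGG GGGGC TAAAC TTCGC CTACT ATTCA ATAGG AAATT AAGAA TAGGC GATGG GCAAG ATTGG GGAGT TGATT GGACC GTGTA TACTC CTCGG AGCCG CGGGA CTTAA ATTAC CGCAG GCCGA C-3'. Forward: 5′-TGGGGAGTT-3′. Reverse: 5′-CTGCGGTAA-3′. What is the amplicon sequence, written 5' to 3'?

The forward primer matches the template at positions 93–101.
Reverse complement of the reverse primer: TTACCGCAG. This occurs on the top strand at positions 142–150.
The product is the template from position 93 through 150 (58 bp).

5'-TGGGGAGTTGATTGGACCGTGTATACTCCTCGGAGCCGCGGGACTTAAATTACCGCAG-3'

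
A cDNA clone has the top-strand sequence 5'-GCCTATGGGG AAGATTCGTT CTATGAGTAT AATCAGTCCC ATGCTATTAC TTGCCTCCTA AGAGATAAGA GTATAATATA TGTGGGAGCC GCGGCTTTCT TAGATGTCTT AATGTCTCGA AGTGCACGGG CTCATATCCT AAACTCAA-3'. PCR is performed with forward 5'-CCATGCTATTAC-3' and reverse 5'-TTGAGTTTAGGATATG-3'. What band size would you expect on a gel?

110 bp

Forward primer CCATGCTATTAC is found on the top strand at positions 39–50.
Taking the reverse complement of TTGAGTTTAGGATATG gives CATATCCTAAACTCAA, found at positions 133–148 on the template; the primer anneals here to the top strand with its 3' end pointing upstream.
Product length = (reverse-primer end) − (forward-primer start) + 1 = 148 − 39 + 1 = 110 bp.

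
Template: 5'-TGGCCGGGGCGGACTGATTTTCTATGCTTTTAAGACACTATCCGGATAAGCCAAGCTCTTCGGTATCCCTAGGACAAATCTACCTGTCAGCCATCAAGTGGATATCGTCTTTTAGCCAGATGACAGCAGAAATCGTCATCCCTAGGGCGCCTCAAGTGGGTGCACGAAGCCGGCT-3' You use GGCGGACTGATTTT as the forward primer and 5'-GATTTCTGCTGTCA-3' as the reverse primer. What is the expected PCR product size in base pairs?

127 bp

Forward primer GGCGGACTGATTTT is found on the top strand at positions 8–21.
Taking the reverse complement of GATTTCTGCTGTCA gives TGACAGCAGAAATC, found at positions 121–134 on the template; the primer anneals here to the top strand with its 3' end pointing upstream.
Product length = (reverse-primer end) − (forward-primer start) + 1 = 134 − 8 + 1 = 127 bp.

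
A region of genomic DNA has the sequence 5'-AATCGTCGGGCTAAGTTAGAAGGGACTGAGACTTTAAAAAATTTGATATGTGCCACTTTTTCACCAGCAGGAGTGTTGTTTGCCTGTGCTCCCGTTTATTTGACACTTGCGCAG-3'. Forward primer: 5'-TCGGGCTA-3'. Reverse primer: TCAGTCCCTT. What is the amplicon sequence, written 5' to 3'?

Forward primer TCGGGCTA is found on the top strand at positions 6–13.
The reverse primer's reverse complement is AAGGGACTGA, which matches the template at positions 20–29.
The product is the template from position 6 through 29 (24 bp).

5'-TCGGGCTAAGTTAGAAGGGACTGA-3'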